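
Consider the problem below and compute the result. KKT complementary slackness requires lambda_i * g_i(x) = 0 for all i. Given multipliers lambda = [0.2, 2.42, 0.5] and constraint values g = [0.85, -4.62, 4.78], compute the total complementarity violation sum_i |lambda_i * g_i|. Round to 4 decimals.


KKT complementary slackness check:
lambda_1 * g_1 = 0.2 * 0.85 = 0.17
lambda_2 * g_2 = 2.42 * -4.62 = -11.1804
lambda_3 * g_3 = 0.5 * 4.78 = 2.39
Total violation = 0.17 + 11.1804 + 2.39 = 13.7404


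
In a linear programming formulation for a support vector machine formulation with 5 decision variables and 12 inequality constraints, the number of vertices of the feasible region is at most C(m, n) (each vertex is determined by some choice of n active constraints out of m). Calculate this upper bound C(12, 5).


Each vertex corresponds to some choice of n active constraints out of m, so the number of vertices is at most C(m, n) = m! / (n!(m-n)!).
m = 12, n = 5
Numerator: 12 * 11 * 10 * 9 * 8
Denominator: 5! = 120
C(12, 5) = 792


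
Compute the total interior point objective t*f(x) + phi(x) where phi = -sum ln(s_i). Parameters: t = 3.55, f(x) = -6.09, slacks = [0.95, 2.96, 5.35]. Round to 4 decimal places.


Step 1: Compute log-barrier.
ln values: [-0.0513, 1.0852, 1.6771]
phi = -(-0.0513 + 1.0852 + 1.6771) = -2.711
Step 2: Compute augmented objective.
t*f(x) = 3.55*-6.09 = -21.6195
Total = -21.6195 - 2.711 = -24.3305


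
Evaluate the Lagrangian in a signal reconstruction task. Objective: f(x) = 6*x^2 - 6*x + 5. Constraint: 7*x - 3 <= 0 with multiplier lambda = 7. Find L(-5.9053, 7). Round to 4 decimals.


Step 1: Evaluate f(x).
f(-5.9053) = 6*(-5.9053)^2 - 6*(-5.9053) + 5 = 249.6672
Step 2: Evaluate g(x).
g(-5.9053) = 7*-5.9053 - 3 = -44.3371
Step 3: Compute Lagrangian.
L = 249.6672 + 7*-44.3371 = -60.6925


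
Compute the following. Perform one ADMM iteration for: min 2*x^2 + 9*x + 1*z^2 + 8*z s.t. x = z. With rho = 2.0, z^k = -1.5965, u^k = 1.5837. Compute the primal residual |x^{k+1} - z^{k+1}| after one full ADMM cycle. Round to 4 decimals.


ADMM iteration with rho = 2.0, z^k = -1.5965, u^k = 1.5837
Step 1: x-update.
Minimize 2*x^2 + 9*x + (2.0/2)*(x + 1.5965 + 1.5837)^2
FOC: (2*2 + 2.0)*x = -9 + 2.0*(-1.5965 - 1.5837)
x^{k+1} = -2.5601
Step 2: z-update.
Minimize 1*z^2 + 8*z + (2.0/2)*(-2.5601 - z + 1.5837)^2
FOC: (2*1 + 2.0)*z = -8 + 2.0*(-2.5601 + 1.5837)
z^{k+1} = -2.4882
Step 3: u-update.
u^{k+1} = 1.5837 - 2.5601 + 2.4882 = 1.5118
Step 4: Primal residual = |-2.5601 + 2.4882| = 0.0719


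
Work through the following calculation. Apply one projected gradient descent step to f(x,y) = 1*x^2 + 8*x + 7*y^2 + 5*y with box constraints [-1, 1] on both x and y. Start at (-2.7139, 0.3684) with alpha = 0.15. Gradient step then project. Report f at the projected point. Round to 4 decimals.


Step 1: Compute gradient at (-2.7139, 0.3684).
grad_x = 2*1*-2.7139 + 8 = 2.5722
grad_y = 2*7*0.3684 + 5 = 10.1576
Step 2: Gradient step.
x_raw = -2.7139 - 0.15*2.5722 = -3.0997
y_raw = 0.3684 - 0.15*10.1576 = -1.1552
Step 3: Project onto [-1, 1].
x_proj = clip(-3.0997) = -1.0
y_proj = clip(-1.1552) = -1.0
Step 4: Evaluate f.
f(-1.0, -1.0) = -5.0


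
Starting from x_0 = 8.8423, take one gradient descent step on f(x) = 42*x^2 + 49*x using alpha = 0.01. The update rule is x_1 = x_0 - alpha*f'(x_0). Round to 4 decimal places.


We compute the gradient at x_0 and apply the update.
f'(x) = 84*x + 49
f'(8.8423) = 84*8.8423 + 49 = 791.7532
x_1 = 8.8423 - 0.01*791.7532 = 0.9248


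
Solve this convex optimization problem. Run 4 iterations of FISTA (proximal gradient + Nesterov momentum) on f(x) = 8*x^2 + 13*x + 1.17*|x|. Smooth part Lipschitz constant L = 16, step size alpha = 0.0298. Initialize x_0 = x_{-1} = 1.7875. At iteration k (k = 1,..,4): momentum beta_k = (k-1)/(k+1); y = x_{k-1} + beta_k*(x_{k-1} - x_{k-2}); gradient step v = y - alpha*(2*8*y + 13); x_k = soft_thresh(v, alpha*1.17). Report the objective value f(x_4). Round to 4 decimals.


FISTA on f(x) = 8*x^2 + 13*x + 1.17*|x|
L = 16, alpha = 0.0298
Iteration 1: beta = 0.0, y = 1.7875 + 0.0*(1.7875 - 1.7875) = 1.7875
  grad(y) = 41.6, v = y - alpha*grad = 0.5478
  prox(v) = soft_thresh(0.5478, 0.0349) = 0.513
Iteration 2: beta = 0.3333, y = 0.513 + 0.3333*(0.513 - 1.7875) = 0.0881
  grad(y) = 14.4097, v = y - alpha*grad = -0.3413
  prox(v) = soft_thresh(-0.3413, 0.0349) = -0.3064
Iteration 3: beta = 0.5, y = -0.3064 + 0.5*(-0.3064 - 0.513) = -0.7161
  grad(y) = 1.5419, v = y - alpha*grad = -0.7621
  prox(v) = soft_thresh(-0.7621, 0.0349) = -0.7272
Iteration 4: beta = 0.6, y = -0.7272 + 0.6*(-0.7272 + 0.3064) = -0.9797
  grad(y) = -2.6749, v = y - alpha*grad = -0.9
  prox(v) = soft_thresh(-0.9, 0.0349) = -0.8651
f(x_4) = 8*(-0.8651)^2 + 13*(-0.8651) + 1.17*|-0.8651| = -4.2469


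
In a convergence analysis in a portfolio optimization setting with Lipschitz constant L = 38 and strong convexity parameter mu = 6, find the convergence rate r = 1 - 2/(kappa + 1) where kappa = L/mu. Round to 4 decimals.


Step 1: Compute the condition number.
kappa = L/mu = 38/6 = 6.3333
Step 2: Compute the convergence rate.
r = 1 - 2/(kappa + 1) = 1 - 2*mu/(L + mu) = (L - mu)/(L + mu) = 32/44 = 0.7273


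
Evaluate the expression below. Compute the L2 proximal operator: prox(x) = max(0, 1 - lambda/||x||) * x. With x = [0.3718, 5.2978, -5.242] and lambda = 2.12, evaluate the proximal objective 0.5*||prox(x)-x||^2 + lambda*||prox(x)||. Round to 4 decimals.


Step 1: Compute ||x||.
||x|| = 7.4621
Step 2: Compute scaling factor.
scale = max(0, 1 - 2.12/7.4621) = 0.7159
Step 3: prox(x) = [0.2662, 3.7927, -3.7527]
||prox(x)|| = 5.3421
Step 4: Proximal objective.
0.5*||prox-x||^2 = 2.2472
lambda*||prox|| = 11.3253
Total = 13.5725


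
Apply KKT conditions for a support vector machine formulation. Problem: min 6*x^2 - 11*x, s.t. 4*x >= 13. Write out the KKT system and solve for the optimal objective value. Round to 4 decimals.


Step 1: Try lambda = 0 (constraint inactive).
x_unc = 11/(2*6) = 0.9167
Check: 4*0.9167 = 3.6668 < 13 -- violated!
Step 2: Constraint must be active: 4*x = 13
x* = 13/4 = 3.25
lambda = (2*6*3.25 - 11)/4 = 7.0
Step 3: Compute optimal value.
f(x*) = 6*3.25^2 - 11*3.25 = 27.625


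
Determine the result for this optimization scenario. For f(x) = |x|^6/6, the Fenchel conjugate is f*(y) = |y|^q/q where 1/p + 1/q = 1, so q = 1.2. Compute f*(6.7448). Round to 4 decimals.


The conjugate exponent q satisfies 1/p + 1/q = 1.
p = 6, so q = 6/(6 - 1) = 1.2
|y|^q = 6.7448^1.2 = 9.8801
f*(6.7448) = 9.8801 / 1.2 = 8.2334


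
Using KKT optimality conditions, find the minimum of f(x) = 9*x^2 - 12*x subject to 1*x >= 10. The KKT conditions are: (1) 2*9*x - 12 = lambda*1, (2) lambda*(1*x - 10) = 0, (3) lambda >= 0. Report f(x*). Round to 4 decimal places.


Step 1: Try lambda = 0 (constraint inactive).
x_unc = 12/(2*9) = 0.6667
Check: 1*0.6667 = 0.6667 < 10 -- violated!
Step 2: Constraint must be active: 1*x = 10
x* = 10/1 = 10.0
lambda = (2*9*10.0 - 12)/1 = 168.0
Step 3: Compute optimal value.
f(x*) = 9*10.0^2 - 12*10.0 = 780.0


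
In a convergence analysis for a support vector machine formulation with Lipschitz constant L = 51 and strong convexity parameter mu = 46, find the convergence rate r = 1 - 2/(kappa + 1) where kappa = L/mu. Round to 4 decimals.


Step 1: Compute the condition number.
kappa = L/mu = 51/46 = 1.1087
Step 2: Compute the convergence rate.
r = 1 - 2/(kappa + 1) = 1 - 2*mu/(L + mu) = (L - mu)/(L + mu) = 5/97 = 0.0515


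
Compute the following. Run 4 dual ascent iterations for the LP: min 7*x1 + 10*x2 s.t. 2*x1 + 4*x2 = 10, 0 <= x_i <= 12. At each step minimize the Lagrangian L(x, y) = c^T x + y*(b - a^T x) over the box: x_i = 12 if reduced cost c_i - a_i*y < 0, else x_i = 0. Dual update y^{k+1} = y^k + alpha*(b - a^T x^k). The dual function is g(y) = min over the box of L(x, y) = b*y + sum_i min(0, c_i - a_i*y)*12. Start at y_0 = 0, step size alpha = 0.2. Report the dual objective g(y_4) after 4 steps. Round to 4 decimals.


Dual ascent for LP: min 7*x1 + 10*x2, 2*x1 + 4*x2 = 10, 0 <= x_i <= 12
Step 1: y^k = 0.0, reduced costs: (7.0, 10.0)
  x^k = (0.0, 0.0), subgradient = b - a^T x = 10.0
  y^{k+1} = 0.0 + 0.2*10.0 = 2.0
Step 2: y^k = 2.0, reduced costs: (3.0, 2.0)
  x^k = (0.0, 0.0), subgradient = b - a^T x = 10.0
  y^{k+1} = 2.0 + 0.2*10.0 = 4.0
Step 3: y^k = 4.0, reduced costs: (-1.0, -6.0)
  x^k = (12.0, 12.0), subgradient = b - a^T x = -62.0
  y^{k+1} = 4.0 + 0.2*-62.0 = -8.4
Step 4: y^k = -8.4, reduced costs: (23.8, 43.6)
  x^k = (0.0, 0.0), subgradient = b - a^T x = 10.0
  y^{k+1} = -8.4 + 0.2*10.0 = -6.4
Dual objective at y_4 = -6.4: reduced costs (19.8, 35.6), box minimizer x = (0.0, 0.0)
g(y_4) = b*y + (c1 - a1*y)*x1 + (c2 - a2*y)*x2 = 10*(-6.4) + 19.8*0.0 + 35.6*0.0 = -64.0 + 0.0 + 0.0 = -64.0


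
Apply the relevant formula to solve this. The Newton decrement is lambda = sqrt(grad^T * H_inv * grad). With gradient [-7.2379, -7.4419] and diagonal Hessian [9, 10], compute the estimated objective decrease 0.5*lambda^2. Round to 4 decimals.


Step 1: H is diagonal, so H^(-1) * g = [-0.8042, -0.7442].
Step 2: g^T H^(-1) g = sum_i g_i^2 / H_ii
  = (-7.2379)^2/9 + (-7.4419)^2/10
  = 5.8208 + 5.5382 = 11.359
Step 3: Objective decrease = 0.5 * g^T H^(-1) g = 5.6795


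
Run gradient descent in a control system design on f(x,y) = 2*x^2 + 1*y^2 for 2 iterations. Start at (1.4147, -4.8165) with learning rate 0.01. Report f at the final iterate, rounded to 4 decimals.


Gradient descent on f(x,y) = 2*x^2 + 1*y^2.
Starting point: (1.4147, -4.8165), alpha = 0.01
Step 1: grad_x = 2*2*1.4147 = 5.6588, grad_y = 2*1*-4.8165 = -9.633
  x_1 = 1.4147 - 0.01*5.6588 = 1.3581
  y_1 = -4.8165 - 0.01*-9.633 = -4.7202
Step 2: grad_x = 2*2*1.3581 = 5.4324, grad_y = 2*1*-4.7202 = -9.4403
  x_2 = 1.3581 - 0.01*5.4324 = 1.3038
  y_2 = -4.7202 - 0.01*-9.4403 = -4.6258
f(1.3038, -4.6258) = 2*1.3038^2 + 1*(-4.6258)^2 = 24.7974


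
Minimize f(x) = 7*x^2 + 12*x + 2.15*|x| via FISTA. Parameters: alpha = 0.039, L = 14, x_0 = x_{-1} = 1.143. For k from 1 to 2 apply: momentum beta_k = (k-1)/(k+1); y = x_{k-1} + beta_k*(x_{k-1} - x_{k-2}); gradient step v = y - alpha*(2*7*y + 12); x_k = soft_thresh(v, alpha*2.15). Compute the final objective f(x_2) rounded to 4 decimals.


FISTA on f(x) = 7*x^2 + 12*x + 2.15*|x|
L = 14, alpha = 0.039
Iteration 1: beta = 0.0, y = 1.143 + 0.0*(1.143 - 1.143) = 1.143
  grad(y) = 28.002, v = y - alpha*grad = 0.0509
  prox(v) = soft_thresh(0.0509, 0.0839) = 0.0
Iteration 2: beta = 0.3333, y = 0.0 + 0.3333*(0.0 - 1.143) = -0.381
  grad(y) = 6.666, v = y - alpha*grad = -0.641
  prox(v) = soft_thresh(-0.641, 0.0839) = -0.5571
f(x_2) = 7*(-0.5571)^2 + 12*(-0.5571) + 2.15*|-0.5571| = -3.315


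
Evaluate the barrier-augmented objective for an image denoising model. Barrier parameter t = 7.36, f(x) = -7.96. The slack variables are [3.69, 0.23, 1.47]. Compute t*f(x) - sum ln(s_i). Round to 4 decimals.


Step 1: Compute log-barrier.
ln values: [1.3056, -1.4697, 0.3853]
phi = -(1.3056 - 1.4697 + 0.3853) = -0.2212
Step 2: Compute augmented objective.
t*f(x) = 7.36*-7.96 = -58.5856
Total = -58.5856 - 0.2212 = -58.8068


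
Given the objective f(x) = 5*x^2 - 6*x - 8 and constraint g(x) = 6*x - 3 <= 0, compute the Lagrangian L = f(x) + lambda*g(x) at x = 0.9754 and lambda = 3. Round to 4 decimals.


Step 1: Evaluate f(x).
f(0.9754) = 5*0.9754^2 - 6*0.9754 - 8 = -9.0954
Step 2: Evaluate g(x).
g(0.9754) = 6*0.9754 - 3 = 2.8524
Step 3: Compute Lagrangian.
L = -9.0954 + 3*2.8524 = -0.5382


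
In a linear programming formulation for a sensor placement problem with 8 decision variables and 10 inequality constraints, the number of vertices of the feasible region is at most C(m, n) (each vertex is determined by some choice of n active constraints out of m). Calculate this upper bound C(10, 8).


Each vertex corresponds to some choice of n active constraints out of m, so the number of vertices is at most C(m, n) = m! / (n!(m-n)!).
m = 10, n = 8
Numerator: 10 * 9 * 8 * 7 * 6 * 5 * 4 * 3
Denominator: 8! = 40320
C(10, 8) = 45


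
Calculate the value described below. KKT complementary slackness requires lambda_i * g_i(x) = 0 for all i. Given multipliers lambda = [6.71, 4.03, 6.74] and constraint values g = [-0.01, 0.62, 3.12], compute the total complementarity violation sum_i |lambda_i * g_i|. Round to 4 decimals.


KKT complementary slackness check:
lambda_1 * g_1 = 6.71 * -0.01 = -0.0671
lambda_2 * g_2 = 4.03 * 0.62 = 2.4986
lambda_3 * g_3 = 6.74 * 3.12 = 21.0288
Total violation = 0.0671 + 2.4986 + 21.0288 = 23.5945


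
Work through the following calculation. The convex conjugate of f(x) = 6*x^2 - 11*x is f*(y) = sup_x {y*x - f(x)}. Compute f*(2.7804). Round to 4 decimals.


f*(y) = sup_x {y*x - a*x^2 - b*x} = sup_x {(y-b)*x - a*x^2}
FOC: (y - b) - 2a*x = 0 => x* = (y - b)/(2a)
x* = (2.7804 + 11)/(2*6) = 1.1484
f*(2.7804) = (y-b)^2/(4a) = (2.7804 + 11)^2/(4*6)
= 189.8994/24 = 7.9125


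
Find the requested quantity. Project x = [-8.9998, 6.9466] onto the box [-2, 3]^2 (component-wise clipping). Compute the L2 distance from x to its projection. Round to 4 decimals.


Project each component onto [-2, 3].
clip(-8.9998) = -2.0, clip(6.9466) = 3.0
Projection = [-2.0, 3.0]
Squared diffs: [48.9972, 15.5757]
Distance = sqrt(64.5729) = 8.0357


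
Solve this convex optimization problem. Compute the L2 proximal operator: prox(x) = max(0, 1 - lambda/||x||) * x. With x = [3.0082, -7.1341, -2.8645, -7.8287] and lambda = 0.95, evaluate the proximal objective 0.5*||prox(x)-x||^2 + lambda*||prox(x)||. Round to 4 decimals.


Step 1: Compute ||x||.
||x|| = 11.3771
Step 2: Compute scaling factor.
scale = max(0, 1 - 0.95/11.3771) = 0.9165
Step 3: prox(x) = [2.757, -6.5384, -2.6253, -7.175]
||prox(x)|| = 10.4271
Step 4: Proximal objective.
0.5*||prox-x||^2 = 0.4513
lambda*||prox|| = 9.9057
Total = 10.357


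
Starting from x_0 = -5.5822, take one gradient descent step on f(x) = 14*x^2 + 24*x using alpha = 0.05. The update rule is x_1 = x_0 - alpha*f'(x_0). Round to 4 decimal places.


We compute the gradient at x_0 and apply the update.
f'(x) = 28*x + 24
f'(-5.5822) = 28*-5.5822 + 24 = -132.3016
x_1 = -5.5822 - 0.05*-132.3016 = 1.0329


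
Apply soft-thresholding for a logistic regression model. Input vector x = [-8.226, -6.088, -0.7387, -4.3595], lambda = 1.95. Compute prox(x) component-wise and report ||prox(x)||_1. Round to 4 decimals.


Soft-thresholding with lambda = 1.95:
prox(-8.226) = sign(-8.226)*max(|-8.226| - 1.95, 0) = -6.276
prox(-6.088) = sign(-6.088)*max(|-6.088| - 1.95, 0) = -4.138
prox(-0.7387) = sign(-0.7387)*max(|-0.7387| - 1.95, 0) = 0.0
prox(-4.3595) = sign(-4.3595)*max(|-4.3595| - 1.95, 0) = -2.4095
prox(x) = [-6.276, -4.138, 0.0, -2.4095]
||prox(x)||_1 = 6.276 + 4.138 + 0.0 + 2.4095 = 12.8235


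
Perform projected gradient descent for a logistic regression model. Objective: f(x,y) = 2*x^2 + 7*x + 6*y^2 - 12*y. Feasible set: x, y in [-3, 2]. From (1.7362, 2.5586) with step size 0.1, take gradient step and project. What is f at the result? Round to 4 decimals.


Step 1: Compute gradient at (1.7362, 2.5586).
grad_x = 2*2*1.7362 + 7 = 13.9448
grad_y = 2*6*2.5586 - 12 = 18.7032
Step 2: Gradient step.
x_raw = 1.7362 - 0.1*13.9448 = 0.3417
y_raw = 2.5586 - 0.1*18.7032 = 0.6883
Step 3: Project onto [-3, 2].
x_proj = clip(0.3417) = 0.3417
y_proj = clip(0.6883) = 0.6883
Step 4: Evaluate f.
f(0.3417, 0.6883) = -2.7914


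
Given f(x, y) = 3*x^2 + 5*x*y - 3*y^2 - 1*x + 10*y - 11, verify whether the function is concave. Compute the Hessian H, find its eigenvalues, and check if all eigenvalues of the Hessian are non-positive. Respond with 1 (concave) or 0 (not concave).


The Hessian of f(x,y) = 3*x^2 + 5*x*y - 3*y^2 - 1*x + 10*y - 11 is:
H = [[6, 5], [5, -6]]
Trace = 6 - 6 = 0
Determinant = 6*-6 - (5)^2 = -61
Discriminant = (0)^2 - 4*-61 = 244.0
Eigenvalues: lambda_1 = -7.8102, lambda_2 = 7.8102
The function is not concave.

0


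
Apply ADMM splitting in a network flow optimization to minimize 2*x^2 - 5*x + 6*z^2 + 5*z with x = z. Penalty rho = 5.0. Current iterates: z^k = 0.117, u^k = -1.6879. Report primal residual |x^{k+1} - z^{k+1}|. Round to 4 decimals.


ADMM iteration with rho = 5.0, z^k = 0.117, u^k = -1.6879
Step 1: x-update.
Minimize 2*x^2 - 5*x + (5.0/2)*(x - 0.117 - 1.6879)^2
FOC: (2*2 + 5.0)*x = 5 + 5.0*(0.117 + 1.6879)
x^{k+1} = 1.5583
Step 2: z-update.
Minimize 6*z^2 + 5*z + (5.0/2)*(1.5583 - z - 1.6879)^2
FOC: (2*6 + 5.0)*z = -5 + 5.0*(1.5583 - 1.6879)
z^{k+1} = -0.3322
Step 3: u-update.
u^{k+1} = -1.6879 + 1.5583 + 0.3322 = 0.2026
Step 4: Primal residual = |1.5583 + 0.3322| = 1.8905


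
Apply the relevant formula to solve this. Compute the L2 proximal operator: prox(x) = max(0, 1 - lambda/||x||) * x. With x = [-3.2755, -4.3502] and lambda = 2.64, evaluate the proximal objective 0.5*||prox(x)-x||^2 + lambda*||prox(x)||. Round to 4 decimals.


Step 1: Compute ||x||.
||x|| = 5.4455
Step 2: Compute scaling factor.
scale = max(0, 1 - 2.64/5.4455) = 0.5152
Step 3: prox(x) = [-1.6875, -2.2412]
||prox(x)|| = 2.8055
Step 4: Proximal objective.
0.5*||prox-x||^2 = 3.4848
lambda*||prox|| = 7.4065
Total = 10.8912


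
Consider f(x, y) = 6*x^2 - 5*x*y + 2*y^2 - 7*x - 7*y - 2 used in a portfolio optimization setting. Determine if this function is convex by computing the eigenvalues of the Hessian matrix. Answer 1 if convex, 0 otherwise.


The Hessian of f(x,y) = 6*x^2 - 5*x*y + 2*y^2 - 7*x - 7*y - 2 is:
H = [[12, -5], [-5, 4]]
Trace = 12 + 4 = 16
Determinant = 12*4 - (-5)^2 = 23
Discriminant = (16)^2 - 4*23 = 164.0
Eigenvalues: lambda_1 = 1.5969, lambda_2 = 14.4031
The function is convex.

1


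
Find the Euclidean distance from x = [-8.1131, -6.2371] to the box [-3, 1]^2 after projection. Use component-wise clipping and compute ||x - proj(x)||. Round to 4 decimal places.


Project each component onto [-3, 1].
clip(-8.1131) = -3.0, clip(-6.2371) = -3.0
Projection = [-3.0, -3.0]
Squared diffs: [26.1438, 10.4788]
Distance = sqrt(36.6226) = 6.0517


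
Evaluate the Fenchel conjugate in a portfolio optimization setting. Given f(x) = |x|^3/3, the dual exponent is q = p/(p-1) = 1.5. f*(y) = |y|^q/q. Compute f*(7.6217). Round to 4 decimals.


The conjugate exponent q satisfies 1/p + 1/q = 1.
p = 3, so q = 3/(3 - 1) = 1.5
|y|^q = 7.6217^1.5 = 21.0416
f*(7.6217) = 21.0416 / 1.5 = 14.0277


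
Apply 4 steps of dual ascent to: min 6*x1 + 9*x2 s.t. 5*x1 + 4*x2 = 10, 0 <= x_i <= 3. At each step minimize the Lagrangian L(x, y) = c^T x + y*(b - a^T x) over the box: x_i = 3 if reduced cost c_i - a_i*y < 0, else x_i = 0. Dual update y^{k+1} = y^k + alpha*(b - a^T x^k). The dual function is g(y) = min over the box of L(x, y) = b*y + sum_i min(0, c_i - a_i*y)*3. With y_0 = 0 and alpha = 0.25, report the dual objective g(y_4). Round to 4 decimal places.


Dual ascent for LP: min 6*x1 + 9*x2, 5*x1 + 4*x2 = 10, 0 <= x_i <= 3
Step 1: y^k = 0.0, reduced costs: (6.0, 9.0)
  x^k = (0.0, 0.0), subgradient = b - a^T x = 10.0
  y^{k+1} = 0.0 + 0.25*10.0 = 2.5
Step 2: y^k = 2.5, reduced costs: (-6.5, -1.0)
  x^k = (3.0, 3.0), subgradient = b - a^T x = -17.0
  y^{k+1} = 2.5 + 0.25*-17.0 = -1.75
Step 3: y^k = -1.75, reduced costs: (14.75, 16.0)
  x^k = (0.0, 0.0), subgradient = b - a^T x = 10.0
  y^{k+1} = -1.75 + 0.25*10.0 = 0.75
Step 4: y^k = 0.75, reduced costs: (2.25, 6.0)
  x^k = (0.0, 0.0), subgradient = b - a^T x = 10.0
  y^{k+1} = 0.75 + 0.25*10.0 = 3.25
Dual objective at y_4 = 3.25: reduced costs (-10.25, -4.0), box minimizer x = (3.0, 3.0)
g(y_4) = b*y + (c1 - a1*y)*x1 + (c2 - a2*y)*x2 = 10*3.25 + (-10.25)*3.0 + (-4.0)*3.0 = 32.5 - 30.75 - 12.0 = -10.25


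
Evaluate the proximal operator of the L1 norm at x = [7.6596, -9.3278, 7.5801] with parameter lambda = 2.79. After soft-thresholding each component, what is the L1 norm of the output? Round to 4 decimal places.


Soft-thresholding with lambda = 2.79:
prox(7.6596) = sign(7.6596)*max(|7.6596| - 2.79, 0) = 4.8696
prox(-9.3278) = sign(-9.3278)*max(|-9.3278| - 2.79, 0) = -6.5378
prox(7.5801) = sign(7.5801)*max(|7.5801| - 2.79, 0) = 4.7901
prox(x) = [4.8696, -6.5378, 4.7901]
||prox(x)||_1 = 4.8696 + 6.5378 + 4.7901 = 16.1975


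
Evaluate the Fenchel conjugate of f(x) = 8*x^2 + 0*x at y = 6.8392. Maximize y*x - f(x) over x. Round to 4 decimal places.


f*(y) = sup_x {y*x - a*x^2 - b*x} = sup_x {(y-b)*x - a*x^2}
FOC: (y - b) - 2a*x = 0 => x* = (y - b)/(2a)
x* = (6.8392 - 0)/(2*8) = 0.4275
f*(6.8392) = (y-b)^2/(4a) = (6.8392 - 0)^2/(4*8)
= 46.7747/32 = 1.4617


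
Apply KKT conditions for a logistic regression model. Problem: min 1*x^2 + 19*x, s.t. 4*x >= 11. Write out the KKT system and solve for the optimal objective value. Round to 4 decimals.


Step 1: Try lambda = 0 (constraint inactive).
x_unc = -19/(2*1) = -9.5
Check: 4*-9.5 = -38.0 < 11 -- violated!
Step 2: Constraint must be active: 4*x = 11
x* = 11/4 = 2.75
lambda = (2*1*2.75 + 19)/4 = 6.125
Step 3: Compute optimal value.
f(x*) = 1*2.75^2 + 19*2.75 = 59.8125


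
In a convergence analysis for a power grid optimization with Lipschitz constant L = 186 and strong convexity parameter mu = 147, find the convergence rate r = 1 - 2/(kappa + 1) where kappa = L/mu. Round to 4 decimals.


Step 1: Compute the condition number.
kappa = L/mu = 186/147 = 1.2653
Step 2: Compute the convergence rate.
r = 1 - 2/(kappa + 1) = 1 - 2*mu/(L + mu) = (L - mu)/(L + mu) = 39/333 = 0.1171


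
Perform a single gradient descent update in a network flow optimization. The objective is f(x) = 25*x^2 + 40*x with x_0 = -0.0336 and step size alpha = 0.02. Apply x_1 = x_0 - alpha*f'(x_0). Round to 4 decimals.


We compute the gradient at x_0 and apply the update.
f'(x) = 50*x + 40
f'(-0.0336) = 50*-0.0336 + 40 = 38.32
x_1 = -0.0336 - 0.02*38.32 = -0.8


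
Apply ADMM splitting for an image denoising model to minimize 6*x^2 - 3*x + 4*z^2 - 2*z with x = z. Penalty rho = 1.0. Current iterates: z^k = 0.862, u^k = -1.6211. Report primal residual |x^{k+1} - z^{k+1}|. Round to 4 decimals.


ADMM iteration with rho = 1.0, z^k = 0.862, u^k = -1.6211
Step 1: x-update.
Minimize 6*x^2 - 3*x + (1.0/2)*(x - 0.862 - 1.6211)^2
FOC: (2*6 + 1.0)*x = 3 + 1.0*(0.862 + 1.6211)
x^{k+1} = 0.4218
Step 2: z-update.
Minimize 4*z^2 - 2*z + (1.0/2)*(0.4218 - z - 1.6211)^2
FOC: (2*4 + 1.0)*z = 2 + 1.0*(0.4218 - 1.6211)
z^{k+1} = 0.089
Step 3: u-update.
u^{k+1} = -1.6211 + 0.4218 - 0.089 = -1.2883
Step 4: Primal residual = |0.4218 - 0.089| = 0.3328


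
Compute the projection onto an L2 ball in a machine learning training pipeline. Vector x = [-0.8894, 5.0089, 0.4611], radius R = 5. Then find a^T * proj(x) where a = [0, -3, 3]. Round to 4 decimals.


Step 1: Compute ||x|| (intermediates to 6 decimals).
||x|| = sqrt((-0.8894)^2 + 5.0089^2 + 0.4611^2) = 5.108104
Step 2: Project.
Since ||x|| > R, scale = R/||x|| = 5/5.108104 = 0.978837, proj(x) = scale * x
proj(x) = [-0.870578, 4.902897, 0.451342]
Step 3: Dot product.
a^T * proj(x) = 0*(-0.870578) - 3*4.902897 + 3*0.451342 = -13.3547


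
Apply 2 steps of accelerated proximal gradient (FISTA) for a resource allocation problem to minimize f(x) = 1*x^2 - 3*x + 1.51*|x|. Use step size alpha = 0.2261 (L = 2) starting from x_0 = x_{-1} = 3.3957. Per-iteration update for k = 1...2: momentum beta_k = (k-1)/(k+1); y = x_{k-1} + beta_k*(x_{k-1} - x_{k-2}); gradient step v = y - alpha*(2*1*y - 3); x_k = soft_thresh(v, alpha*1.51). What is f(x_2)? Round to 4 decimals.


FISTA on f(x) = 1*x^2 - 3*x + 1.51*|x|
L = 2, alpha = 0.2261
Iteration 1: beta = 0.0, y = 3.3957 + 0.0*(3.3957 - 3.3957) = 3.3957
  grad(y) = 3.7914, v = y - alpha*grad = 2.5385
  prox(v) = soft_thresh(2.5385, 0.3414) = 2.1971
Iteration 2: beta = 0.3333, y = 2.1971 + 0.3333*(2.1971 - 3.3957) = 1.7975
  grad(y) = 0.595, v = y - alpha*grad = 1.663
  prox(v) = soft_thresh(1.663, 0.3414) = 1.3216
f(x_2) = 1*1.3216^2 - 3*1.3216 + 1.51*|1.3216| = -0.2226


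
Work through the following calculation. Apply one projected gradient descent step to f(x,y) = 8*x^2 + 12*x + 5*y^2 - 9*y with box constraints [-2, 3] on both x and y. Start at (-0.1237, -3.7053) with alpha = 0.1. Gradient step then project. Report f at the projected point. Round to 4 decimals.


Step 1: Compute gradient at (-0.1237, -3.7053).
grad_x = 2*8*-0.1237 + 12 = 10.0208
grad_y = 2*5*-3.7053 - 9 = -46.053
Step 2: Gradient step.
x_raw = -0.1237 - 0.1*10.0208 = -1.1258
y_raw = -3.7053 - 0.1*-46.053 = 0.9
Step 3: Project onto [-2, 3].
x_proj = clip(-1.1258) = -1.1258
y_proj = clip(0.9) = 0.9
Step 4: Evaluate f.
f(-1.1258, 0.9) = -7.4203


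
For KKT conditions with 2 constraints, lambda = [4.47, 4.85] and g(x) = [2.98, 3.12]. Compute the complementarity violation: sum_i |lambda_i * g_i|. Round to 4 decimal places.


KKT complementary slackness check:
lambda_1 * g_1 = 4.47 * 2.98 = 13.3206
lambda_2 * g_2 = 4.85 * 3.12 = 15.132
Total violation = 13.3206 + 15.132 = 28.4526


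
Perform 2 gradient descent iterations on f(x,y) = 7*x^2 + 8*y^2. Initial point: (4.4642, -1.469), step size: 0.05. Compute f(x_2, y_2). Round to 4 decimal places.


Gradient descent on f(x,y) = 7*x^2 + 8*y^2.
Starting point: (4.4642, -1.469), alpha = 0.05
Step 1: grad_x = 2*7*4.4642 = 62.4988, grad_y = 2*8*-1.469 = -23.504
  x_1 = 4.4642 - 0.05*62.4988 = 1.3393
  y_1 = -1.469 - 0.05*-23.504 = -0.2938
Step 2: grad_x = 2*7*1.3393 = 18.7496, grad_y = 2*8*-0.2938 = -4.7008
  x_2 = 1.3393 - 0.05*18.7496 = 0.4018
  y_2 = -0.2938 - 0.05*-4.7008 = -0.0588
f(0.4018, -0.0588) = 7*0.4018^2 + 8*(-0.0588)^2 = 1.1576


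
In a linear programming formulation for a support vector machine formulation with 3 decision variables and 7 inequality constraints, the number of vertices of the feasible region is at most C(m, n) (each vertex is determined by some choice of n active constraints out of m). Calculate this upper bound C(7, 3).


Each vertex corresponds to some choice of n active constraints out of m, so the number of vertices is at most C(m, n) = m! / (n!(m-n)!).
m = 7, n = 3
Numerator: 7 * 6 * 5
Denominator: 3! = 6
C(7, 3) = 35


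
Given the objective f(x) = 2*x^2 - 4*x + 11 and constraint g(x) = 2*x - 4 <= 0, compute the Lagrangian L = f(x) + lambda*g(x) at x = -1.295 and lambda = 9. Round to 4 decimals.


Step 1: Evaluate f(x).
f(-1.295) = 2*(-1.295)^2 - 4*(-1.295) + 11 = 19.5341
Step 2: Evaluate g(x).
g(-1.295) = 2*-1.295 - 4 = -6.59
Step 3: Compute Lagrangian.
L = 19.5341 + 9*-6.59 = -39.776


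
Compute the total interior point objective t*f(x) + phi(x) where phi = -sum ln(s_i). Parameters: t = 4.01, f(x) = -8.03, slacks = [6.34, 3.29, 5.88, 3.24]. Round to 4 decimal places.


Step 1: Compute log-barrier.
ln values: [1.8469, 1.1909, 1.7716, 1.1756]
phi = -(1.8469 + 1.1909 + 1.7716 + 1.1756) = -5.9849
Step 2: Compute augmented objective.
t*f(x) = 4.01*-8.03 = -32.2003
Total = -32.2003 - 5.9849 = -38.1852


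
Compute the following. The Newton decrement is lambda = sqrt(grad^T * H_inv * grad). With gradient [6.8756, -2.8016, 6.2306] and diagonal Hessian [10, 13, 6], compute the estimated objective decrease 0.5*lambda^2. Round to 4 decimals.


Step 1: H is diagonal, so H^(-1) * g = [0.6876, -0.2155, 1.0384].
Step 2: g^T H^(-1) g = sum_i g_i^2 / H_ii
  = (6.8756)^2/10 + (-2.8016)^2/13 + (6.2306)^2/6
  = 4.7274 + 0.6038 + 6.4701 = 11.8012
Step 3: Objective decrease = 0.5 * g^T H^(-1) g = 5.9006


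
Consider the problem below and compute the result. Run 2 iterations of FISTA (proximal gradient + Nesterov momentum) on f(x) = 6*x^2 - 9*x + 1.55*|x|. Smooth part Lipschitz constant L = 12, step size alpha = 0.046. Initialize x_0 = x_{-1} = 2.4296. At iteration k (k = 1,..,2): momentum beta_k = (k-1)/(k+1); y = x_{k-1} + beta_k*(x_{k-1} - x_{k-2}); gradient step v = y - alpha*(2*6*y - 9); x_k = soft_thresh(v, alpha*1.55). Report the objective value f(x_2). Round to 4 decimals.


FISTA on f(x) = 6*x^2 - 9*x + 1.55*|x|
L = 12, alpha = 0.046
Iteration 1: beta = 0.0, y = 2.4296 + 0.0*(2.4296 - 2.4296) = 2.4296
  grad(y) = 20.1552, v = y - alpha*grad = 1.5025
  prox(v) = soft_thresh(1.5025, 0.0713) = 1.4312
Iteration 2: beta = 0.3333, y = 1.4312 + 0.3333*(1.4312 - 2.4296) = 1.0983
  grad(y) = 4.1802, v = y - alpha*grad = 0.9061
  prox(v) = soft_thresh(0.9061, 0.0713) = 0.8348
f(x_2) = 6*0.8348^2 - 9*0.8348 + 1.55*|0.8348| = -2.038


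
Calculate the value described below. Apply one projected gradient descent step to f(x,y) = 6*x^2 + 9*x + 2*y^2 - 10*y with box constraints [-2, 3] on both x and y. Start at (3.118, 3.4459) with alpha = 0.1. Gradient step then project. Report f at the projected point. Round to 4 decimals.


Step 1: Compute gradient at (3.118, 3.4459).
grad_x = 2*6*3.118 + 9 = 46.416
grad_y = 2*2*3.4459 - 10 = 3.7836
Step 2: Gradient step.
x_raw = 3.118 - 0.1*46.416 = -1.5236
y_raw = 3.4459 - 0.1*3.7836 = 3.0675
Step 3: Project onto [-2, 3].
x_proj = clip(-1.5236) = -1.5236
y_proj = clip(3.0675) = 3.0
Step 4: Evaluate f.
f(-1.5236, 3.0) = -11.7843


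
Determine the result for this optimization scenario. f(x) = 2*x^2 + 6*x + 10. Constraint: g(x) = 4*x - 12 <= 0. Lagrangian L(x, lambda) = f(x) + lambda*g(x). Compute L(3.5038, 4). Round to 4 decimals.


Step 1: Evaluate f(x).
f(3.5038) = 2*3.5038^2 + 6*3.5038 + 10 = 55.576
Step 2: Evaluate g(x).
g(3.5038) = 4*3.5038 - 12 = 2.0152
Step 3: Compute Lagrangian.
L = 55.576 + 4*2.0152 = 63.6368


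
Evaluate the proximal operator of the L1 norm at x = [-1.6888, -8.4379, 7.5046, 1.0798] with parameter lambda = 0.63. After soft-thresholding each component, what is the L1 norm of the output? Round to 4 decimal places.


Soft-thresholding with lambda = 0.63:
prox(-1.6888) = sign(-1.6888)*max(|-1.6888| - 0.63, 0) = -1.0588
prox(-8.4379) = sign(-8.4379)*max(|-8.4379| - 0.63, 0) = -7.8079
prox(7.5046) = sign(7.5046)*max(|7.5046| - 0.63, 0) = 6.8746
prox(1.0798) = sign(1.0798)*max(|1.0798| - 0.63, 0) = 0.4498
prox(x) = [-1.0588, -7.8079, 6.8746, 0.4498]
||prox(x)||_1 = 1.0588 + 7.8079 + 6.8746 + 0.4498 = 16.1911


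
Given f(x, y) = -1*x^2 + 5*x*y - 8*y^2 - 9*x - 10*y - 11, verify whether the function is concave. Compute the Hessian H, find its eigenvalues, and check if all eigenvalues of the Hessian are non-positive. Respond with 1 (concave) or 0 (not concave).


The Hessian of f(x,y) = -1*x^2 + 5*x*y - 8*y^2 - 9*x - 10*y - 11 is:
H = [[-2, 5], [5, -16]]
Trace = -2 - 16 = -18
Determinant = -2*-16 - (5)^2 = 7
Discriminant = (-18)^2 - 4*7 = 296.0
Eigenvalues: lambda_1 = -17.6023, lambda_2 = -0.3977
The function is concave.

1


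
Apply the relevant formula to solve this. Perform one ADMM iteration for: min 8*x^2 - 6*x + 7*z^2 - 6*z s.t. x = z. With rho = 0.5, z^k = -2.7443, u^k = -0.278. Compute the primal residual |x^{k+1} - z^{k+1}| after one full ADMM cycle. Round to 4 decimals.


ADMM iteration with rho = 0.5, z^k = -2.7443, u^k = -0.278
Step 1: x-update.
Minimize 8*x^2 - 6*x + (0.5/2)*(x + 2.7443 - 0.278)^2
FOC: (2*8 + 0.5)*x = 6 + 0.5*(-2.7443 + 0.278)
x^{k+1} = 0.2889
Step 2: z-update.
Minimize 7*z^2 - 6*z + (0.5/2)*(0.2889 - z - 0.278)^2
FOC: (2*7 + 0.5)*z = 6 + 0.5*(0.2889 - 0.278)
z^{k+1} = 0.4142
Step 3: u-update.
u^{k+1} = -0.278 + 0.2889 - 0.4142 = -0.4033
Step 4: Primal residual = |0.2889 - 0.4142| = 0.1253


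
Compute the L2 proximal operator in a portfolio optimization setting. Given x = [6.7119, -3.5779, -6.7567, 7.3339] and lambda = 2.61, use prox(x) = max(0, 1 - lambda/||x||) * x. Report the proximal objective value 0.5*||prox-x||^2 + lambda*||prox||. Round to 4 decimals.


Step 1: Compute ||x||.
||x|| = 12.5415
Step 2: Compute scaling factor.
scale = max(0, 1 - 2.61/12.5415) = 0.7919
Step 3: prox(x) = [5.3151, -2.8333, -5.3506, 5.8077]
||prox(x)|| = 9.9315
Step 4: Proximal objective.
0.5*||prox-x||^2 = 3.4061
lambda*||prox|| = 25.9212
Total = 29.3274


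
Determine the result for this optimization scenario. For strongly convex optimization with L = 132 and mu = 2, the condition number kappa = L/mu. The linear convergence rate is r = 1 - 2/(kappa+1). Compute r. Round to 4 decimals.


Step 1: Compute the condition number.
kappa = L/mu = 132/2 = 66.0
Step 2: Compute the convergence rate.
r = 1 - 2/(kappa + 1) = 1 - 2*mu/(L + mu) = (L - mu)/(L + mu) = 130/134 = 0.9701


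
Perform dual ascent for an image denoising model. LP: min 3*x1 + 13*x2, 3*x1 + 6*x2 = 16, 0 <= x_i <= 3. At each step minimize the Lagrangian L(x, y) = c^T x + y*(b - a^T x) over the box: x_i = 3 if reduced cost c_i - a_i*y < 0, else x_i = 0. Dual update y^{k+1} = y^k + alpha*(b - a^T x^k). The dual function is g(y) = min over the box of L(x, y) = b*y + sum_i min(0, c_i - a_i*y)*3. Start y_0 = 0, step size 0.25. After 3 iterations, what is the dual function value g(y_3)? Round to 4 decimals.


Dual ascent for LP: min 3*x1 + 13*x2, 3*x1 + 6*x2 = 16, 0 <= x_i <= 3
Step 1: y^k = 0.0, reduced costs: (3.0, 13.0)
  x^k = (0.0, 0.0), subgradient = b - a^T x = 16.0
  y^{k+1} = 0.0 + 0.25*16.0 = 4.0
Step 2: y^k = 4.0, reduced costs: (-9.0, -11.0)
  x^k = (3.0, 3.0), subgradient = b - a^T x = -11.0
  y^{k+1} = 4.0 + 0.25*-11.0 = 1.25
Step 3: y^k = 1.25, reduced costs: (-0.75, 5.5)
  x^k = (3.0, 0.0), subgradient = b - a^T x = 7.0
  y^{k+1} = 1.25 + 0.25*7.0 = 3.0
Dual objective at y_3 = 3.0: reduced costs (-6.0, -5.0), box minimizer x = (3.0, 3.0)
g(y_3) = b*y + (c1 - a1*y)*x1 + (c2 - a2*y)*x2 = 16*3.0 + (-6.0)*3.0 + (-5.0)*3.0 = 48.0 - 18.0 - 15.0 = 15.0


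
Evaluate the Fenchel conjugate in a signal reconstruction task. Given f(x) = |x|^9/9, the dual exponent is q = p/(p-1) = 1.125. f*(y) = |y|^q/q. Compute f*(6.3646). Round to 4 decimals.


The conjugate exponent q satisfies 1/p + 1/q = 1.
p = 9, so q = 9/(9 - 1) = 1.125
|y|^q = 6.3646^1.125 = 8.0213
f*(6.3646) = 8.0213 / 1.125 = 7.13


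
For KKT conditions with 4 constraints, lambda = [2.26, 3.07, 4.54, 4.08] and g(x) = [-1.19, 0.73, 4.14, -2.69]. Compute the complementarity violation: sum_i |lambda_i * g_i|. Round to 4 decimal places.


KKT complementary slackness check:
lambda_1 * g_1 = 2.26 * -1.19 = -2.6894
lambda_2 * g_2 = 3.07 * 0.73 = 2.2411
lambda_3 * g_3 = 4.54 * 4.14 = 18.7956
lambda_4 * g_4 = 4.08 * -2.69 = -10.9752
Total violation = 2.6894 + 2.2411 + 18.7956 + 10.9752 = 34.7013


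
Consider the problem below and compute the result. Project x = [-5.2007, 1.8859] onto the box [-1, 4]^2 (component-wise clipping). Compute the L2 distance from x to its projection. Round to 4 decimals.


Project each component onto [-1, 4].
clip(-5.2007) = -1.0, clip(1.8859) = 1.8859
Projection = [-1.0, 1.8859]
Squared diffs: [17.6459, 0.0]
Distance = sqrt(17.6459) = 4.2007


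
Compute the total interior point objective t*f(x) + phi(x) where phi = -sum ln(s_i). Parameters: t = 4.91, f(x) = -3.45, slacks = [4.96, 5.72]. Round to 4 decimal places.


Step 1: Compute log-barrier.
ln values: [1.6014, 1.744]
phi = -(1.6014 + 1.744) = -3.3454
Step 2: Compute augmented objective.
t*f(x) = 4.91*-3.45 = -16.9395
Total = -16.9395 - 3.3454 = -20.2849


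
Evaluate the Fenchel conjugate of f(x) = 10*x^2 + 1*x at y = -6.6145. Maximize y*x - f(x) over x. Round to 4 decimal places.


f*(y) = sup_x {y*x - a*x^2 - b*x} = sup_x {(y-b)*x - a*x^2}
FOC: (y - b) - 2a*x = 0 => x* = (y - b)/(2a)
x* = (-6.6145 - 1)/(2*10) = -0.3807
f*(-6.6145) = (y-b)^2/(4a) = (-6.6145 - 1)^2/(4*10)
= 57.9806/40 = 1.4495


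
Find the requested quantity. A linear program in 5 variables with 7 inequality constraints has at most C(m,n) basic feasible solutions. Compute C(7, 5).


Each vertex corresponds to some choice of n active constraints out of m, so the number of vertices is at most C(m, n) = m! / (n!(m-n)!).
m = 7, n = 5
Numerator: 7 * 6 * 5 * 4 * 3
Denominator: 5! = 120
C(7, 5) = 21


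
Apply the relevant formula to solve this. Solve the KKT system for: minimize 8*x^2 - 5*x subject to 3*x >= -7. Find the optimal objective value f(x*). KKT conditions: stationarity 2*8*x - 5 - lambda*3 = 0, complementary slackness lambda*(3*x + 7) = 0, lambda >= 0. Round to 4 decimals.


Step 1: Try lambda = 0 (constraint inactive).
Stationarity: 2*8*x - 5 = 0
x* = 5/(2*8) = 0.3125
Check constraint: 3*0.3125 = 0.9375 >= -7 -- satisfied.
Step 2: Compute optimal value.
f(x*) = 8*0.3125^2 - 5*0.3125 = -0.7813


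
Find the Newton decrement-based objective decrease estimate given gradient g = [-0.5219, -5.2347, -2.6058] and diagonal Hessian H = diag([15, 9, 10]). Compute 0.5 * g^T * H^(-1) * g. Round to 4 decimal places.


Step 1: H is diagonal, so H^(-1) * g = [-0.0348, -0.5816, -0.2606].
Step 2: g^T H^(-1) g = sum_i g_i^2 / H_ii
  = (-0.5219)^2/15 + (-5.2347)^2/9 + (-2.6058)^2/10
  = 0.0182 + 3.0447 + 0.679 = 3.7419
Step 3: Objective decrease = 0.5 * g^T H^(-1) g = 1.8709


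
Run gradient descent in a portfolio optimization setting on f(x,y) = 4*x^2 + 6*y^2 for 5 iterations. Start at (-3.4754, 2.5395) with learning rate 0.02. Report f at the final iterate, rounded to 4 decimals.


Gradient descent on f(x,y) = 4*x^2 + 6*y^2.
Starting point: (-3.4754, 2.5395), alpha = 0.02
Step 1: grad_x = 2*4*-3.4754 = -27.8032, grad_y = 2*6*2.5395 = 30.474
  x_1 = -3.4754 - 0.02*-27.8032 = -2.9193
  y_1 = 2.5395 - 0.02*30.474 = 1.93
Step 2: grad_x = 2*4*-2.9193 = -23.3547, grad_y = 2*6*1.93 = 23.1602
  x_2 = -2.9193 - 0.02*-23.3547 = -2.4522
  y_2 = 1.93 - 0.02*23.1602 = 1.4668
Step 3: grad_x = 2*4*-2.4522 = -19.6179, grad_y = 2*6*1.4668 = 17.6018
  x_3 = -2.4522 - 0.02*-19.6179 = -2.0599
  y_3 = 1.4668 - 0.02*17.6018 = 1.1148
Step 4: grad_x = 2*4*-2.0599 = -16.4791, grad_y = 2*6*1.1148 = 13.3774
  x_4 = -2.0599 - 0.02*-16.4791 = -1.7303
  y_4 = 1.1148 - 0.02*13.3774 = 0.8472
Step 5: grad_x = 2*4*-1.7303 = -13.8424, grad_y = 2*6*0.8472 = 10.1668
  x_5 = -1.7303 - 0.02*-13.8424 = -1.4535
  y_5 = 0.8472 - 0.02*10.1668 = 0.6439
f(-1.4535, 0.6439) = 4*(-1.4535)^2 + 6*0.6439^2 = 10.9377


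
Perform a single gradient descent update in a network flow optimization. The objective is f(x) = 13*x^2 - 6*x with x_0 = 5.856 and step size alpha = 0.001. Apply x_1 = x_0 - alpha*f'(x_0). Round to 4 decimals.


We compute the gradient at x_0 and apply the update.
f'(x) = 26*x - 6
f'(5.856) = 26*5.856 - 6 = 146.256
x_1 = 5.856 - 0.001*146.256 = 5.7097


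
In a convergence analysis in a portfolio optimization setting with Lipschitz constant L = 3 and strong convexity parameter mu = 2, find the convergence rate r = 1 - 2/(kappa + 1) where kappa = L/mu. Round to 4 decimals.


Step 1: Compute the condition number.
kappa = L/mu = 3/2 = 1.5
Step 2: Compute the convergence rate.
r = 1 - 2/(kappa + 1) = 1 - 2*mu/(L + mu) = (L - mu)/(L + mu) = 1/5 = 0.2


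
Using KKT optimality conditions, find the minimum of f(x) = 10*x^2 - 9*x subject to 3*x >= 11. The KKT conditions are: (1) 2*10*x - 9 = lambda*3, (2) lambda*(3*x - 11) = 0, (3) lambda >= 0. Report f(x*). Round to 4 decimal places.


Step 1: Try lambda = 0 (constraint inactive).
x_unc = 9/(2*10) = 0.45
Check: 3*0.45 = 1.35 < 11 -- violated!
Step 2: Constraint must be active: 3*x = 11
x* = 11/3 = 3.6667 (rounded; the exact value 11/3 is used below)
lambda = (2*10*(11/3) - 9)/3 = 21.4444
Step 3: Compute optimal value.
f(x*) = 10*(11/3)^2 - 9*(11/3) = 101.4444


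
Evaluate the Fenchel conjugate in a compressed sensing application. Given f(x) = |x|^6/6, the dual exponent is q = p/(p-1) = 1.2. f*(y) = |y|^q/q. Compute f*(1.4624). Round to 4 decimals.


The conjugate exponent q satisfies 1/p + 1/q = 1.
p = 6, so q = 6/(6 - 1) = 1.2
|y|^q = 1.4624^1.2 = 1.5779
f*(1.4624) = 1.5779 / 1.2 = 1.3149


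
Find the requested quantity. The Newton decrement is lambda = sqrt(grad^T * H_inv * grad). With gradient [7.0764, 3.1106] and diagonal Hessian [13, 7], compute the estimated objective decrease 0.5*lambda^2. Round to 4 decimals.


Step 1: H is diagonal, so H^(-1) * g = [0.5443, 0.4444].
Step 2: g^T H^(-1) g = sum_i g_i^2 / H_ii
  = (7.0764)^2/13 + (3.1106)^2/7
  = 3.852 + 1.3823 = 5.2342
Step 3: Objective decrease = 0.5 * g^T H^(-1) g = 2.6171


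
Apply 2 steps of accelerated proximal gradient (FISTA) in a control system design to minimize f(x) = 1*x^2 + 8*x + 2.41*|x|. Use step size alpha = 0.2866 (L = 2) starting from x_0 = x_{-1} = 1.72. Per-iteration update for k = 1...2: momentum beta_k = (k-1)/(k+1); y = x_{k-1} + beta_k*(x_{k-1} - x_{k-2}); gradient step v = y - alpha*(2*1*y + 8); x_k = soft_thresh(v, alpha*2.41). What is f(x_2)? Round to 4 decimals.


FISTA on f(x) = 1*x^2 + 8*x + 2.41*|x|
L = 2, alpha = 0.2866
Iteration 1: beta = 0.0, y = 1.72 + 0.0*(1.72 - 1.72) = 1.72
  grad(y) = 11.44, v = y - alpha*grad = -1.5587
  prox(v) = soft_thresh(-1.5587, 0.6907) = -0.868
Iteration 2: beta = 0.3333, y = -0.868 + 0.3333*(-0.868 - 1.72) = -1.7307
  grad(y) = 4.5387, v = y - alpha*grad = -3.0314
  prox(v) = soft_thresh(-3.0314, 0.6907) = -2.3407
f(x_2) = 1*(-2.3407)^2 + 8*(-2.3407) + 2.41*|-2.3407| = -7.6057
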